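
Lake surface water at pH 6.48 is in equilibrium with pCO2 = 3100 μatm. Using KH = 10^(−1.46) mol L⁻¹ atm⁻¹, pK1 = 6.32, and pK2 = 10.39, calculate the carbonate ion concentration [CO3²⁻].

[CO3²⁻] = 0.0191 μmol/L

[CO2*] = KH · pCO2 = 10^(−1.46) × 3100×10^-6 = 1.075×10^-4 mol/L
α₀ = 1/(1 + K1/[H⁺] + K1K2/[H⁺]²) = 1/(1 + 10^+0.16 + 10^-3.75) = 0.4089
DIC = [CO2*]/α₀ = 1.075×10^-4 / 0.4089 = 0.2629 mmol/L
[CO3²⁻] = α₂·DIC; α₂ = 7.271×10^-5, so [CO3²⁻] = 7.271×10^-5 × 0.2629 = 1.91×10^-5 mmol/L = 0.0191 μmol/L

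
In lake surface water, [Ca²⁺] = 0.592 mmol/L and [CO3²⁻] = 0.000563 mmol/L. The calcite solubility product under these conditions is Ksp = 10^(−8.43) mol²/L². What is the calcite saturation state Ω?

Ksp = 10^(−8.43) = 3.715×10^-9
Ω = [Ca²⁺][CO3²⁻]/Ksp = (0.592×10^-3)(0.000563×10^-3) / 3.715×10^-9 = 0.0897

Ω = 0.0897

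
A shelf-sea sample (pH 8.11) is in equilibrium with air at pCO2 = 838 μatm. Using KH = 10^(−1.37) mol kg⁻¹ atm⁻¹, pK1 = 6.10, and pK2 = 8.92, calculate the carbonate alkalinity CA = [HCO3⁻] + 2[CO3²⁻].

[CO2*] = KH · pCO2 = 10^(−1.37) × 838×10^-6 = 3.575×10^-5 mol/kg
α₀ = 1/(1 + K1/[H⁺] + K1K2/[H⁺]²) = 1/(1 + 10^+2.01 + 10^+1.20) = 0.008391
DIC = [CO2*]/α₀ = 3.575×10^-5 / 0.008391 = 4.260 mmol/kg
CA = (α₁ + 2α₂)·DIC = (0.8586 + 2×0.1330) × 4.260 = 4.79 mmol/kg

CA = 4.79 mmol/kg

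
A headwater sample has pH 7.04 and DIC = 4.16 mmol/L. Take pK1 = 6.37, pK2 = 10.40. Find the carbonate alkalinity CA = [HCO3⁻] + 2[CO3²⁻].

CA = [HCO3⁻] + 2[CO3²⁻] = (α₁ + 2α₂)·DIC
At pH 7.04: [H⁺]/K1 = 10^-0.67 = 0.21380, K2/[H⁺] = 10^-3.36 = 0.00043652
α₁ = 1/(1 + 0.21380 + 0.00043652) = 1/1.2142 = 0.8236; α₂ = α₁·K2/[H⁺] = 0.0003595
α₁ + 2α₂ = 0.8243
CA = 0.8243 × 4.16 = 3.43 mmol/L

CA = 3.43 mmol/L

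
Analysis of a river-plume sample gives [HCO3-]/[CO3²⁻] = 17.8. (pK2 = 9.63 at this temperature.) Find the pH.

From K2 = [H⁺][CO3²⁻]/[HCO3-]:  pH = pK2 − log₁₀([HCO3-]/[CO3²⁻])
log₁₀(17.8) = +1.250
pH = 9.63 − (+1.250) = 8.38

pH = 8.38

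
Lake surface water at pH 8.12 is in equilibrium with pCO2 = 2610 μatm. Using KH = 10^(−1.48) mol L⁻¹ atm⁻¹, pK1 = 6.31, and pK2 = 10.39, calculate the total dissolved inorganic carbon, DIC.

DIC = 5.70 mmol/L

[CO2*] = KH · pCO2 = 10^(−1.48) × 2610×10^-6 = 8.643×10^-5 mol/L
α₀ = 1/(1 + K1/[H⁺] + K1K2/[H⁺]²) = 1/(1 + 10^+1.81 + 10^-0.46) = 0.01517
DIC = [CO2*]/α₀ = 8.643×10^-5 / 0.01517 = 5.70 mmol/L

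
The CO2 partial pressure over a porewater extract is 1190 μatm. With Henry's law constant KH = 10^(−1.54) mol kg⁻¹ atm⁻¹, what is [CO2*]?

KH = 10^(−1.54) = 2.884×10^-2 mol kg⁻¹ atm⁻¹
[CO2*] = KH · pCO2 = 2.884×10^-2 × 1190×10^-6 atm = 3.43×10^-5 mol/kg

[CO2*] = 34.3 μmol/kg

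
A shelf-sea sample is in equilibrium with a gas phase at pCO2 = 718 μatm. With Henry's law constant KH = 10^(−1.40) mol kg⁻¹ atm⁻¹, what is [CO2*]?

[CO2*] = 28.6 μmol/kg

KH = 10^(−1.40) = 3.981×10^-2 mol kg⁻¹ atm⁻¹
[CO2*] = KH · pCO2 = 3.981×10^-2 × 718×10^-6 atm = 2.86×10^-5 mol/kg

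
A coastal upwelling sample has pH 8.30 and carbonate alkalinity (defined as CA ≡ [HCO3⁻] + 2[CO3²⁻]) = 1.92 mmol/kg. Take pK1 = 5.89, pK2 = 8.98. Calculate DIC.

DIC = 1.64 mmol/kg

CA = [HCO3⁻] + 2[CO3²⁻] = (α₁ + 2α₂)·DIC
At pH 8.30: [H⁺]/K1 = 10^-2.41 = 0.0038905, K2/[H⁺] = 10^-0.68 = 0.20893
α₁ = 1/(1 + 0.0038905 + 0.20893) = 1/1.2128 = 0.8245; α₂ = α₁·K2/[H⁺] = 0.1723
α₁ + 2α₂ = 1.1691
DIC = CA / (α₁ + 2α₂) = 1.92 / 1.1691 = 1.64 mmol/kg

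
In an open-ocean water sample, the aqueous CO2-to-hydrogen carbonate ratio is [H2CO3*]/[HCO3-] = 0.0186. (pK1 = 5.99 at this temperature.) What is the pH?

pH = 7.72

From K1 = [H⁺][HCO3-]/[H2CO3*]:  pH = pK1 − log₁₀([H2CO3*]/[HCO3-])
log₁₀(0.0186) = -1.730
pH = 5.99 − (-1.730) = 7.72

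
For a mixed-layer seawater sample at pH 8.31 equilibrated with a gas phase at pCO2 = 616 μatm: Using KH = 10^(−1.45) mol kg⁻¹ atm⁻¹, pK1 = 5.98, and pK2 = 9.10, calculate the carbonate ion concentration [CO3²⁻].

[CO2*] = KH · pCO2 = 10^(−1.45) × 616×10^-6 = 2.186×10^-5 mol/kg
α₀ = 1/(1 + K1/[H⁺] + K1K2/[H⁺]²) = 1/(1 + 10^+2.33 + 10^+1.54) = 0.004008
DIC = [CO2*]/α₀ = 2.186×10^-5 / 0.004008 = 5.453 mmol/kg
[CO3²⁻] = α₂·DIC; α₂ = 0.1390, so [CO3²⁻] = 0.1390 × 5.453 = 0.758 mmol/kg

[CO3²⁻] = 0.758 mmol/kg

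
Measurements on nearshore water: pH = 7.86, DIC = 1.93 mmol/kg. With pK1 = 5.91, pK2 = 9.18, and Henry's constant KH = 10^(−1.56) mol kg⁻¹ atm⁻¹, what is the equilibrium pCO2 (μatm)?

α₀ = 1 / (1 + K1/[H⁺] + K1K2/[H⁺]²) = 1 / (1 + 10^+1.95 + 10^+0.63)
   = 1 / (1 + 89.125 + 4.2658) = 1/94.391 = 0.01059
[CO2*] = α₀ × DIC = 0.01059 × 1.93 = 0.02045 mmol/kg
pCO2 = [CO2*]/KH = 2.045×10^-5 / 2.754×10^-2 = 742 μatm

pCO2 = 742 μatm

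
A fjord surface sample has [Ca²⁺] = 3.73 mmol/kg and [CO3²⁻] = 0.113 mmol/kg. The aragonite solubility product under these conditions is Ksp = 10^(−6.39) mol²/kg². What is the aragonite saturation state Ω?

Ksp = 10^(−6.39) = 4.074×10^-7
Ω = [Ca²⁺][CO3²⁻]/Ksp = (3.73×10^-3)(0.113×10^-3) / 4.074×10^-7 = 1.03

Ω = 1.03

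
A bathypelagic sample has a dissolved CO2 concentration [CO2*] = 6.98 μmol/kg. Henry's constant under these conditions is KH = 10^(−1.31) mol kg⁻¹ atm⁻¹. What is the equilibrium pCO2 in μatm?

KH = 10^(−1.31) = 4.898×10^-2 mol kg⁻¹ atm⁻¹
pCO2 = [CO2*]/KH = 6.98×10^-6 / 4.898×10^-2 = 1.43×10^-4 atm = 143 μatm

pCO2 = 143 μatm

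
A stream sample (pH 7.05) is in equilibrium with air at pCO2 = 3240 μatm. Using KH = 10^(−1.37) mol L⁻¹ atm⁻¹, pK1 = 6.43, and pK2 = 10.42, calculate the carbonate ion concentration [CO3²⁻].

[CO3²⁻] = 0.246 μmol/L

[CO2*] = KH · pCO2 = 10^(−1.37) × 3240×10^-6 = 1.382×10^-4 mol/L
α₀ = 1/(1 + K1/[H⁺] + K1K2/[H⁺]²) = 1/(1 + 10^+0.62 + 10^-2.75) = 0.1934
DIC = [CO2*]/α₀ = 1.382×10^-4 / 0.1934 = 0.7146 mmol/L
[CO3²⁻] = α₂·DIC; α₂ = 0.0003439, so [CO3²⁻] = 0.0003439 × 0.7146 = 0.000246 mmol/L = 0.246 μmol/L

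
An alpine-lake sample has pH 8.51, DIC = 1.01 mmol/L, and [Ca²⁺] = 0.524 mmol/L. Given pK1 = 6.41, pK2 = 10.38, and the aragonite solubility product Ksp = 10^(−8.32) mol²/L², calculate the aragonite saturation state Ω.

α₂ = 1 / (1 + [H⁺]/K2 + [H⁺]²/(K1K2)) = 1 / (1 + 10^+1.87 + 10^-0.23)
   = 1 / (1 + 74.131 + 0.58884) = 1/75.720 = 0.01321
[CO3²⁻] = α₂ × DIC = 0.01321 × 1.01 = 0.01334 mmol/L = 13.34 μmol/L
Ksp = 10^(−8.32) = 4.786×10^-9
Ω = [Ca²⁺][CO3²⁻]/Ksp = (0.524×10^-3)(1.334×10^-5) / 4.786×10^-9 = 1.46

Ω = 1.46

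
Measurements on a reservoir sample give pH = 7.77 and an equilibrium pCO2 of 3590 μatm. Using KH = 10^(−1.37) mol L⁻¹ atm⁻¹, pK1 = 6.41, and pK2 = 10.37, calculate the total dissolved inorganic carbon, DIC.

[CO2*] = KH · pCO2 = 10^(−1.37) × 3590×10^-6 = 1.531×10^-4 mol/L
α₀ = 1/(1 + K1/[H⁺] + K1K2/[H⁺]²) = 1/(1 + 10^+1.36 + 10^-1.24) = 0.04173
DIC = [CO2*]/α₀ = 1.531×10^-4 / 0.04173 = 3.67 mmol/L

DIC = 3.67 mmol/L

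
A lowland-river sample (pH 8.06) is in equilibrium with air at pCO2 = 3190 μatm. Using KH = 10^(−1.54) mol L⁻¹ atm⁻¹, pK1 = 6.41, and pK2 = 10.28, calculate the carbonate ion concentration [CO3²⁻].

[CO2*] = KH · pCO2 = 10^(−1.54) × 3190×10^-6 = 9.200×10^-5 mol/L
α₀ = 1/(1 + K1/[H⁺] + K1K2/[H⁺]²) = 1/(1 + 10^+1.65 + 10^-0.57) = 0.02177
DIC = [CO2*]/α₀ = 9.200×10^-5 / 0.02177 = 4.226 mmol/L
[CO3²⁻] = α₂·DIC; α₂ = 0.005859, so [CO3²⁻] = 0.005859 × 4.226 = 0.0248 mmol/L

[CO3²⁻] = 0.0248 mmol/L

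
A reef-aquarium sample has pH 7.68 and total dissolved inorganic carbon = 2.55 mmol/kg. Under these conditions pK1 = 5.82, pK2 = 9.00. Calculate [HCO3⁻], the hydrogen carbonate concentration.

α₁ = 1 / (1 + [H⁺]/K1 + K2/[H⁺]) = 1 / (1 + 10^-1.86 + 10^-1.32)
   = 1 / (1 + 0.013804 + 0.047863) = 1/1.0617 = 0.9419
[HCO3⁻] = α₁ × DIC = 0.9419 × 2.55 = 2.40 mmol/kg

[HCO3⁻] = 2.40 mmol/kg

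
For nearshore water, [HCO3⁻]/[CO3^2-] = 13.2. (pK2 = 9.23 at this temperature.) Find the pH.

pH = 8.11

From K2 = [H⁺][CO3^2-]/[HCO3⁻]:  pH = pK2 − log₁₀([HCO3⁻]/[CO3^2-])
log₁₀(13.2) = +1.121
pH = 9.23 − (+1.121) = 8.11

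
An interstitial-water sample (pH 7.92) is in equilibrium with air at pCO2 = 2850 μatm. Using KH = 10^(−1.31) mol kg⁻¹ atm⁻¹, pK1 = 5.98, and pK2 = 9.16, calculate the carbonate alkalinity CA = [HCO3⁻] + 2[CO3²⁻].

CA = 13.6 mmol/kg

[CO2*] = KH · pCO2 = 10^(−1.31) × 2850×10^-6 = 1.396×10^-4 mol/kg
α₀ = 1/(1 + K1/[H⁺] + K1K2/[H⁺]²) = 1/(1 + 10^+1.94 + 10^+0.70) = 0.01074
DIC = [CO2*]/α₀ = 1.396×10^-4 / 0.01074 = 13.00 mmol/kg
CA = (α₁ + 2α₂)·DIC = (0.9354 + 2×0.05383) × 13.00 = 13.6 mmol/kg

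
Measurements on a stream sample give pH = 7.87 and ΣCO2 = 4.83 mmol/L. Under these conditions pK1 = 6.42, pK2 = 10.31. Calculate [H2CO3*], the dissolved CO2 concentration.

[CO2*] = 0.165 mmol/L

α₀ = 1 / (1 + K1/[H⁺] + K1K2/[H⁺]²) = 1 / (1 + 10^+1.45 + 10^-0.99)
   = 1 / (1 + 28.184 + 0.10233) = 1/29.286 = 0.03415
[CO2*] = α₀ × DIC = 0.03415 × 4.83 = 0.165 mmol/L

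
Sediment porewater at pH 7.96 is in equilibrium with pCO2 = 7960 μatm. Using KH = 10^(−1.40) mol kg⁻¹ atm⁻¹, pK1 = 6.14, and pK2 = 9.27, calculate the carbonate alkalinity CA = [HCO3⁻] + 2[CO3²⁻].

[CO2*] = KH · pCO2 = 10^(−1.40) × 7960×10^-6 = 3.169×10^-4 mol/kg
α₀ = 1/(1 + K1/[H⁺] + K1K2/[H⁺]²) = 1/(1 + 10^+1.82 + 10^+0.51) = 0.01422
DIC = [CO2*]/α₀ = 3.169×10^-4 / 0.01422 = 22.28 mmol/kg
CA = (α₁ + 2α₂)·DIC = (0.9397 + 2×0.04603) × 22.28 = 23.0 mmol/kg

CA = 23.0 mmol/kg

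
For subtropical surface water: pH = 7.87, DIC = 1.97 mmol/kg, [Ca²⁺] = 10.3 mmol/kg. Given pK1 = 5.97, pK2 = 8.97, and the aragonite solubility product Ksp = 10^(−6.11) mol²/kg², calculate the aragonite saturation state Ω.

Ω = 1.90

α₂ = 1 / (1 + [H⁺]/K2 + [H⁺]²/(K1K2)) = 1 / (1 + 10^+1.10 + 10^-0.80)
   = 1 / (1 + 12.589 + 0.15849) = 1/13.748 = 0.07274
[CO3²⁻] = α₂ × DIC = 0.07274 × 1.97 = 0.1433 mmol/kg
Ksp = 10^(−6.11) = 7.762×10^-7
Ω = [Ca²⁺][CO3²⁻]/Ksp = (10.3×10^-3)(1.433×10^-4) / 7.762×10^-7 = 1.90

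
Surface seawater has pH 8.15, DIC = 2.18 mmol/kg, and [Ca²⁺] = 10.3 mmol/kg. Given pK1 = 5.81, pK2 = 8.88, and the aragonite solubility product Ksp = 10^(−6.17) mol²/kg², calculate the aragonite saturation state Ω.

α₂ = 1 / (1 + [H⁺]/K2 + [H⁺]²/(K1K2)) = 1 / (1 + 10^+0.73 + 10^-1.61)
   = 1 / (1 + 5.3703 + 0.024547) = 1/6.3949 = 0.1564
[CO3²⁻] = α₂ × DIC = 0.1564 × 2.18 = 0.3409 mmol/kg
Ksp = 10^(−6.17) = 6.761×10^-7
Ω = [Ca²⁺][CO3²⁻]/Ksp = (10.3×10^-3)(3.409×10^-4) / 6.761×10^-7 = 5.19

Ω = 5.19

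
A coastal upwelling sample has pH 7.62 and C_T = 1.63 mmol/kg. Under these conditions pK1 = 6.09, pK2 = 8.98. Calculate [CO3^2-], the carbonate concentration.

[CO3²⁻] = 0.0663 mmol/kg

α₂ = 1 / (1 + [H⁺]/K2 + [H⁺]²/(K1K2)) = 1 / (1 + 10^+1.36 + 10^-0.17)
   = 1 / (1 + 22.909 + 0.67608) = 1/24.585 = 0.04068
[CO3²⁻] = α₂ × DIC = 0.04068 × 1.63 = 0.0663 mmol/kg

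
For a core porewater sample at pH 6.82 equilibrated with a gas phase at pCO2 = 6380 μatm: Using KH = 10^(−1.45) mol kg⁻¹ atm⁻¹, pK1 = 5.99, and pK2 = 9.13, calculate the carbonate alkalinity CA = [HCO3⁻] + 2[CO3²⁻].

CA = 1.55 mmol/kg

[CO2*] = KH · pCO2 = 10^(−1.45) × 6380×10^-6 = 2.264×10^-4 mol/kg
α₀ = 1/(1 + K1/[H⁺] + K1K2/[H⁺]²) = 1/(1 + 10^+0.83 + 10^-1.48) = 0.1283
DIC = [CO2*]/α₀ = 2.264×10^-4 / 0.1283 = 1.764 mmol/kg
CA = (α₁ + 2α₂)·DIC = (0.8674 + 2×0.004249) × 1.764 = 1.55 mmol/kg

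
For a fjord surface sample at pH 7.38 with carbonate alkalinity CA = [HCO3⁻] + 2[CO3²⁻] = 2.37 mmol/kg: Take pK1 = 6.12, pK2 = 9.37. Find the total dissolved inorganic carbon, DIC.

DIC = 2.47 mmol/kg

CA = [HCO3⁻] + 2[CO3²⁻] = (α₁ + 2α₂)·DIC
At pH 7.38: [H⁺]/K1 = 10^-1.26 = 0.054954, K2/[H⁺] = 10^-1.99 = 0.010233
α₁ = 1/(1 + 0.054954 + 0.010233) = 1/1.0652 = 0.9388; α₂ = α₁·K2/[H⁺] = 0.009607
α₁ + 2α₂ = 0.9580
DIC = CA / (α₁ + 2α₂) = 2.37 / 0.9580 = 2.47 mmol/kg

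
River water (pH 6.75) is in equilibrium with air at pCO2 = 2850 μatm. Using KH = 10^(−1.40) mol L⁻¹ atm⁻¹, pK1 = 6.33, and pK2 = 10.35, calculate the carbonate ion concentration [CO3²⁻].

[CO3²⁻] = 0.0750 μmol/L

[CO2*] = KH · pCO2 = 10^(−1.40) × 2850×10^-6 = 1.135×10^-4 mol/L
α₀ = 1/(1 + K1/[H⁺] + K1K2/[H⁺]²) = 1/(1 + 10^+0.42 + 10^-3.18) = 0.2754
DIC = [CO2*]/α₀ = 1.135×10^-4 / 0.2754 = 0.4120 mmol/L
[CO3²⁻] = α₂·DIC; α₂ = 0.0001820, so [CO3²⁻] = 0.0001820 × 0.4120 = 7.50×10^-5 mmol/L = 0.0750 μmol/L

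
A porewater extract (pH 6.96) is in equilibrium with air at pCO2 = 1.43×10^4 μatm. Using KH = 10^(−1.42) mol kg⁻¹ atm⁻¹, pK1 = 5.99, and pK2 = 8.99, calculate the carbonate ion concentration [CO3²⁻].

[CO2*] = KH · pCO2 = 10^(−1.42) × 1.43×10^4×10^-6 = 5.437×10^-4 mol/kg
α₀ = 1/(1 + K1/[H⁺] + K1K2/[H⁺]²) = 1/(1 + 10^+0.97 + 10^-1.06) = 0.09597
DIC = [CO2*]/α₀ = 5.437×10^-4 / 0.09597 = 5.665 mmol/kg
[CO3²⁻] = α₂·DIC; α₂ = 0.008359, so [CO3²⁻] = 0.008359 × 5.665 = 0.0474 mmol/kg

[CO3²⁻] = 0.0474 mmol/kg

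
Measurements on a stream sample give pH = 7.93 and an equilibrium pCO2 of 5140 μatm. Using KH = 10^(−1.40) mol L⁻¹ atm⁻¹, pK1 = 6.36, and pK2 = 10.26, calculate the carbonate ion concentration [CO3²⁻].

[CO2*] = KH · pCO2 = 10^(−1.40) × 5140×10^-6 = 2.046×10^-4 mol/L
α₀ = 1/(1 + K1/[H⁺] + K1K2/[H⁺]²) = 1/(1 + 10^+1.57 + 10^-0.76) = 0.02609
DIC = [CO2*]/α₀ = 2.046×10^-4 / 0.02609 = 7.843 mmol/L
[CO3²⁻] = α₂·DIC; α₂ = 0.004534, so [CO3²⁻] = 0.004534 × 7.843 = 0.0356 mmol/L

[CO3²⁻] = 0.0356 mmol/L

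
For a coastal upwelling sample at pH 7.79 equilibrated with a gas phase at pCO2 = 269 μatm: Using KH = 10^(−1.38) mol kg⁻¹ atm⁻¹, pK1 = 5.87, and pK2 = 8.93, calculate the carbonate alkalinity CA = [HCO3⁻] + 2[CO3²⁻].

[CO2*] = KH · pCO2 = 10^(−1.38) × 269×10^-6 = 1.121×10^-5 mol/kg
α₀ = 1/(1 + K1/[H⁺] + K1K2/[H⁺]²) = 1/(1 + 10^+1.92 + 10^+0.78) = 0.01109
DIC = [CO2*]/α₀ = 1.121×10^-5 / 0.01109 = 1.012 mmol/kg
CA = (α₁ + 2α₂)·DIC = (0.9221 + 2×0.06680) × 1.012 = 1.07 mmol/kg

CA = 1.07 mmol/kg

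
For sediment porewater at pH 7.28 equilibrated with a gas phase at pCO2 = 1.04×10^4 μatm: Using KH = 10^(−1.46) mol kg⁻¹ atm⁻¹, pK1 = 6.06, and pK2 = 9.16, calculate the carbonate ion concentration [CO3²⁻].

[CO2*] = KH · pCO2 = 10^(−1.46) × 1.04×10^4×10^-6 = 3.606×10^-4 mol/kg
α₀ = 1/(1 + K1/[H⁺] + K1K2/[H⁺]²) = 1/(1 + 10^+1.22 + 10^-0.66) = 0.05613
DIC = [CO2*]/α₀ = 3.606×10^-4 / 0.05613 = 6.424 mmol/kg
[CO3²⁻] = α₂·DIC; α₂ = 0.01228, so [CO3²⁻] = 0.01228 × 6.424 = 0.0789 mmol/kg

[CO3²⁻] = 0.0789 mmol/kg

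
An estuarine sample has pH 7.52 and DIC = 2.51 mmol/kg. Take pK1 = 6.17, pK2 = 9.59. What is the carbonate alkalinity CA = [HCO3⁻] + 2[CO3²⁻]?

CA = 2.42 mmol/kg

CA = [HCO3⁻] + 2[CO3²⁻] = (α₁ + 2α₂)·DIC
At pH 7.52: [H⁺]/K1 = 10^-1.35 = 0.044668, K2/[H⁺] = 10^-2.07 = 0.0085114
α₁ = 1/(1 + 0.044668 + 0.0085114) = 1/1.0532 = 0.9495; α₂ = α₁·K2/[H⁺] = 0.008082
α₁ + 2α₂ = 0.9657
CA = 0.9657 × 2.51 = 2.42 mmol/kg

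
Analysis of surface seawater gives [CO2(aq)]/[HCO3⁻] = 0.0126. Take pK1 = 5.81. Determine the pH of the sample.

pH = 7.71

From K1 = [H⁺][HCO3⁻]/[CO2(aq)]:  pH = pK1 − log₁₀([CO2(aq)]/[HCO3⁻])
log₁₀(0.0126) = -1.900
pH = 5.81 − (-1.900) = 7.71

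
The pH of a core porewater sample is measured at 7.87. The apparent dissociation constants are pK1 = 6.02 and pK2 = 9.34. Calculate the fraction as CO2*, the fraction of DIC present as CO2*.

α₀ = 1 / (1 + K1/[H⁺] + K1K2/[H⁺]²) = 1 / (1 + 10^+1.85 + 10^+0.38)
   = 1 / (1 + 70.795 + 2.3988) = 1/74.193 = 0.01348

α₀ = 0.0135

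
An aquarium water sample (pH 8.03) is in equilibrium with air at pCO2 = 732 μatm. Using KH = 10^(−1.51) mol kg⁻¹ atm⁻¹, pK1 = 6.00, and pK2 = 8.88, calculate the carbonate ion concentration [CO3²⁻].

[CO2*] = KH · pCO2 = 10^(−1.51) × 732×10^-6 = 2.262×10^-5 mol/kg
α₀ = 1/(1 + K1/[H⁺] + K1K2/[H⁺]²) = 1/(1 + 10^+2.03 + 10^+1.18) = 0.008111
DIC = [CO2*]/α₀ = 2.262×10^-5 / 0.008111 = 2.789 mmol/kg
[CO3²⁻] = α₂·DIC; α₂ = 0.1228, so [CO3²⁻] = 0.1228 × 2.789 = 0.342 mmol/kg

[CO3²⁻] = 0.342 mmol/kg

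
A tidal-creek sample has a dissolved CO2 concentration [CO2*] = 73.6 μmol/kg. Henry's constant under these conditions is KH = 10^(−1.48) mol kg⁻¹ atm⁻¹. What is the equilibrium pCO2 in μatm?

KH = 10^(−1.48) = 3.311×10^-2 mol kg⁻¹ atm⁻¹
pCO2 = [CO2*]/KH = 73.6×10^-6 / 3.311×10^-2 = 2.22×10^-3 atm = 2220 μatm

pCO2 = 2220 μatm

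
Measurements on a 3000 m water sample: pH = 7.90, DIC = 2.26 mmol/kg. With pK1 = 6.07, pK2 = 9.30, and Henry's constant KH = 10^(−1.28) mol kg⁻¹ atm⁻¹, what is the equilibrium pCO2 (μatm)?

α₀ = 1 / (1 + K1/[H⁺] + K1K2/[H⁺]²) = 1 / (1 + 10^+1.83 + 10^+0.43)
   = 1 / (1 + 67.608 + 2.6915) = 1/71.300 = 0.01403
[CO2*] = α₀ × DIC = 0.01403 × 2.26 = 0.03170 mmol/kg
pCO2 = [CO2*]/KH = 3.170×10^-5 / 5.248×10^-2 = 604 μatm

pCO2 = 604 μatm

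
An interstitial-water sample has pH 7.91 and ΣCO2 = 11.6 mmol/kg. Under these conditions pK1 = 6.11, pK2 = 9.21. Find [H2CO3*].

[CO2*] = 0.172 mmol/kg

α₀ = 1 / (1 + K1/[H⁺] + K1K2/[H⁺]²) = 1 / (1 + 10^+1.80 + 10^+0.50)
   = 1 / (1 + 63.096 + 3.1623) = 1/67.258 = 0.01487
[CO2*] = α₀ × DIC = 0.01487 × 11.6 = 0.172 mmol/kg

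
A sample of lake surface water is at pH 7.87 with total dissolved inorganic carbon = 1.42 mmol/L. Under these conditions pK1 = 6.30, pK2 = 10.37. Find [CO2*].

[CO2*] = 0.0371 mmol/L

α₀ = 1 / (1 + K1/[H⁺] + K1K2/[H⁺]²) = 1 / (1 + 10^+1.57 + 10^-0.93)
   = 1 / (1 + 37.154 + 0.11749) = 1/38.271 = 0.02613
[CO2*] = α₀ × DIC = 0.02613 × 1.42 = 0.0371 mmol/L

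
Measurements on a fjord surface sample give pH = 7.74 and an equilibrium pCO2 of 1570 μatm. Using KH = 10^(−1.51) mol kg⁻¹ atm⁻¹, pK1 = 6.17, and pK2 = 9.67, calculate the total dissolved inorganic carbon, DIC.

[CO2*] = KH · pCO2 = 10^(−1.51) × 1570×10^-6 = 4.852×10^-5 mol/kg
α₀ = 1/(1 + K1/[H⁺] + K1K2/[H⁺]²) = 1/(1 + 10^+1.57 + 10^-0.36) = 0.02591
DIC = [CO2*]/α₀ = 4.852×10^-5 / 0.02591 = 1.87 mmol/kg

DIC = 1.87 mmol/kg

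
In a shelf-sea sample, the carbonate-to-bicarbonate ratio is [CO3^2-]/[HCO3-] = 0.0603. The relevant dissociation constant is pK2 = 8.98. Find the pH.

From K2 = [H⁺][CO3^2-]/[HCO3-]:  pH = pK2 + log₁₀([CO3^2-]/[HCO3-])
log₁₀(0.0603) = -1.220
pH = 8.98 + (-1.220) = 7.76

pH = 7.76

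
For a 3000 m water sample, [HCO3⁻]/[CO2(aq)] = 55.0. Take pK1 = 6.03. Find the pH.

pH = 7.77

From K1 = [H⁺][HCO3⁻]/[CO2(aq)]:  pH = pK1 + log₁₀([HCO3⁻]/[CO2(aq)])
log₁₀(55.0) = +1.740
pH = 6.03 + (+1.740) = 7.77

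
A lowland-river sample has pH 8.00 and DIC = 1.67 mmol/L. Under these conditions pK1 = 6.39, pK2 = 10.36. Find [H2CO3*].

[CO2*] = 0.0398 mmol/L

α₀ = 1 / (1 + K1/[H⁺] + K1K2/[H⁺]²) = 1 / (1 + 10^+1.61 + 10^-0.75)
   = 1 / (1 + 40.738 + 0.17783) = 1/41.916 = 0.02386
[CO2*] = α₀ × DIC = 0.02386 × 1.67 = 0.0398 mmol/L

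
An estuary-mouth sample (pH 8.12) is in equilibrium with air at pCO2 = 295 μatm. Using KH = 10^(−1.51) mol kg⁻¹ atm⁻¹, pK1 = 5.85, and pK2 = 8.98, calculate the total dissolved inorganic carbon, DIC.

DIC = 1.94 mmol/kg

[CO2*] = KH · pCO2 = 10^(−1.51) × 295×10^-6 = 9.116×10^-6 mol/kg
α₀ = 1/(1 + K1/[H⁺] + K1K2/[H⁺]²) = 1/(1 + 10^+2.27 + 10^+1.41) = 0.004697
DIC = [CO2*]/α₀ = 9.116×10^-6 / 0.004697 = 1.94 mmol/kg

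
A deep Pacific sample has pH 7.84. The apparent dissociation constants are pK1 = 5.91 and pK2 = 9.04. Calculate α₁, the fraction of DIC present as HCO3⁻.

α₁ = 0.930

α₁ = 1 / (1 + [H⁺]/K1 + K2/[H⁺]) = 1 / (1 + 10^-1.93 + 10^-1.20)
   = 1 / (1 + 0.011749 + 0.063096) = 1/1.0748 = 0.9304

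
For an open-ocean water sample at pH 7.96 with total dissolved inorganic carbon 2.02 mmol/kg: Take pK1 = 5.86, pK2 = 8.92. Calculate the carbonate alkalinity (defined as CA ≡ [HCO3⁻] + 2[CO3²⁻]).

CA = [HCO3⁻] + 2[CO3²⁻] = (α₁ + 2α₂)·DIC
At pH 7.96: [H⁺]/K1 = 10^-2.10 = 0.0079433, K2/[H⁺] = 10^-0.96 = 0.10965
α₁ = 1/(1 + 0.0079433 + 0.10965) = 1/1.1176 = 0.8948; α₂ = α₁·K2/[H⁺] = 0.09811
α₁ + 2α₂ = 1.0910
CA = 1.0910 × 2.02 = 2.20 mmol/kg

CA = 2.20 mmol/kg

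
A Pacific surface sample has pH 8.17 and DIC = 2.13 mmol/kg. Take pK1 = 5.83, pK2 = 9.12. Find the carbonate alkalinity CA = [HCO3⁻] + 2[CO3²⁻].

CA = 2.34 mmol/kg

CA = [HCO3⁻] + 2[CO3²⁻] = (α₁ + 2α₂)·DIC
At pH 8.17: [H⁺]/K1 = 10^-2.34 = 0.0045709, K2/[H⁺] = 10^-0.95 = 0.11220
α₁ = 1/(1 + 0.0045709 + 0.11220) = 1/1.1168 = 0.8954; α₂ = α₁·K2/[H⁺] = 0.1005
α₁ + 2α₂ = 1.0964
CA = 1.0964 × 2.13 = 2.34 mmol/kg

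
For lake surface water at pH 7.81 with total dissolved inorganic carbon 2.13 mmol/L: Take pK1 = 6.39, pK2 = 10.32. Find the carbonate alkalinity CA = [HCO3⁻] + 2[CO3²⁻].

CA = 2.06 mmol/L

CA = [HCO3⁻] + 2[CO3²⁻] = (α₁ + 2α₂)·DIC
At pH 7.81: [H⁺]/K1 = 10^-1.42 = 0.038019, K2/[H⁺] = 10^-2.51 = 0.0030903
α₁ = 1/(1 + 0.038019 + 0.0030903) = 1/1.0411 = 0.9605; α₂ = α₁·K2/[H⁺] = 0.002968
α₁ + 2α₂ = 0.9665
CA = 0.9665 × 2.13 = 2.06 mmol/L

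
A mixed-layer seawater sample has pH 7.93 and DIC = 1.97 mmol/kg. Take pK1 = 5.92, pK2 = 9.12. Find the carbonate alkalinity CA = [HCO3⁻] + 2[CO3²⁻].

CA = [HCO3⁻] + 2[CO3²⁻] = (α₁ + 2α₂)·DIC
At pH 7.93: [H⁺]/K1 = 10^-2.01 = 0.0097724, K2/[H⁺] = 10^-1.19 = 0.064565
α₁ = 1/(1 + 0.0097724 + 0.064565) = 1/1.0743 = 0.9308; α₂ = α₁·K2/[H⁺] = 0.06010
α₁ + 2α₂ = 1.0510
CA = 1.0510 × 1.97 = 2.07 mmol/kg

CA = 2.07 mmol/kg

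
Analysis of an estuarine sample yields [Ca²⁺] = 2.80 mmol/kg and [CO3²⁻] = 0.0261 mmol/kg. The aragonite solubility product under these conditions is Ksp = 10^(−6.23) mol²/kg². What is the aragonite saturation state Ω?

Ksp = 10^(−6.23) = 5.888×10^-7
Ω = [Ca²⁺][CO3²⁻]/Ksp = (2.80×10^-3)(0.0261×10^-3) / 5.888×10^-7 = 0.124

Ω = 0.124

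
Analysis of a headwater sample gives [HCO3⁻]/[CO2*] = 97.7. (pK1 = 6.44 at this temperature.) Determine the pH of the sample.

pH = 8.43

From K1 = [H⁺][HCO3⁻]/[CO2*]:  pH = pK1 + log₁₀([HCO3⁻]/[CO2*])
log₁₀(97.7) = +1.990
pH = 6.44 + (+1.990) = 8.43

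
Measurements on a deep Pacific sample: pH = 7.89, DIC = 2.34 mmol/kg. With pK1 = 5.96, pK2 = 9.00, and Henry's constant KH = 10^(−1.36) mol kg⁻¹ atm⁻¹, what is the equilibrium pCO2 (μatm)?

pCO2 = 578 μatm

α₀ = 1 / (1 + K1/[H⁺] + K1K2/[H⁺]²) = 1 / (1 + 10^+1.93 + 10^+0.82)
   = 1 / (1 + 85.114 + 6.6069) = 1/92.721 = 0.01079
[CO2*] = α₀ × DIC = 0.01079 × 2.34 = 0.02524 mmol/kg
pCO2 = [CO2*]/KH = 2.524×10^-5 / 4.365×10^-2 = 578 μatm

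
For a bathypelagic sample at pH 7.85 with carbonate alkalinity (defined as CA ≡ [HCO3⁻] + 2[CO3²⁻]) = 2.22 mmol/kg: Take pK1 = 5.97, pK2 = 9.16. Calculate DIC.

DIC = 2.15 mmol/kg

CA = [HCO3⁻] + 2[CO3²⁻] = (α₁ + 2α₂)·DIC
At pH 7.85: [H⁺]/K1 = 10^-1.88 = 0.013183, K2/[H⁺] = 10^-1.31 = 0.048978
α₁ = 1/(1 + 0.013183 + 0.048978) = 1/1.0622 = 0.9415; α₂ = α₁·K2/[H⁺] = 0.04611
α₁ + 2α₂ = 1.0337
DIC = CA / (α₁ + 2α₂) = 2.22 / 1.0337 = 2.15 mmol/kg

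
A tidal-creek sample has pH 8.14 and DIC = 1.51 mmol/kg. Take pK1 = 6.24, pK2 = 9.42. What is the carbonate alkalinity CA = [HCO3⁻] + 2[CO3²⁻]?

CA = 1.57 mmol/kg

CA = [HCO3⁻] + 2[CO3²⁻] = (α₁ + 2α₂)·DIC
At pH 8.14: [H⁺]/K1 = 10^-1.90 = 0.012589, K2/[H⁺] = 10^-1.28 = 0.052481
α₁ = 1/(1 + 0.012589 + 0.052481) = 1/1.0651 = 0.9389; α₂ = α₁·K2/[H⁺] = 0.04927
α₁ + 2α₂ = 1.0375
CA = 1.0375 × 1.51 = 1.57 mmol/kg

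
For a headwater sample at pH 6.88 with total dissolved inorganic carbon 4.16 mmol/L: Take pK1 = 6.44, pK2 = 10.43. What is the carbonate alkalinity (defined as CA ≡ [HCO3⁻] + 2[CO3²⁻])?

CA = [HCO3⁻] + 2[CO3²⁻] = (α₁ + 2α₂)·DIC
At pH 6.88: [H⁺]/K1 = 10^-0.44 = 0.36308, K2/[H⁺] = 10^-3.55 = 0.00028184
α₁ = 1/(1 + 0.36308 + 0.00028184) = 1/1.3634 = 0.7335; α₂ = α₁·K2/[H⁺] = 0.0002067
α₁ + 2α₂ = 0.7339
CA = 0.7339 × 4.16 = 3.05 mmol/L

CA = 3.05 mmol/L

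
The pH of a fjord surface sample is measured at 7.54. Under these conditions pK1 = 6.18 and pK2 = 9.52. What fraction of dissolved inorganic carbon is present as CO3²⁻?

α₂ = 1 / (1 + [H⁺]/K2 + [H⁺]²/(K1K2)) = 1 / (1 + 10^+1.98 + 10^+0.62)
   = 1 / (1 + 95.499 + 4.1687) = 1/100.67 = 0.009934

α₂ = 0.00993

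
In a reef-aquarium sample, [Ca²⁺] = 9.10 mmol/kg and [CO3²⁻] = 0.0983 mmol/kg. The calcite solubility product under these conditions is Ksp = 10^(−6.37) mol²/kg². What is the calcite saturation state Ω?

Ksp = 10^(−6.37) = 4.266×10^-7
Ω = [Ca²⁺][CO3²⁻]/Ksp = (9.10×10^-3)(0.0983×10^-3) / 4.266×10^-7 = 2.10

Ω = 2.10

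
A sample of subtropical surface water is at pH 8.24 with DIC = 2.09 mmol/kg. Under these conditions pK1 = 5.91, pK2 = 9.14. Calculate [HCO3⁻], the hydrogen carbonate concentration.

[HCO3⁻] = 1.85 mmol/kg

α₁ = 1 / (1 + [H⁺]/K1 + K2/[H⁺]) = 1 / (1 + 10^-2.33 + 10^-0.90)
   = 1 / (1 + 0.0046774 + 0.12589) = 1/1.1306 = 0.8845
[HCO3⁻] = α₁ × DIC = 0.8845 × 2.09 = 1.85 mmol/kg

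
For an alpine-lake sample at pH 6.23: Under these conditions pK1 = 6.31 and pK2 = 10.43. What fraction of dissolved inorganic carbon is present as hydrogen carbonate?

α₁ = 1 / (1 + [H⁺]/K1 + K2/[H⁺]) = 1 / (1 + 10^+0.08 + 10^-4.20)
   = 1 / (1 + 1.2023 + 6.3096×10^-5) = 1/2.2023 = 0.4541

α₁ = 0.454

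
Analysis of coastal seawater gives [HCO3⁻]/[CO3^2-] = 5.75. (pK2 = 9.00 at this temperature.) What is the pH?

From K2 = [H⁺][CO3^2-]/[HCO3⁻]:  pH = pK2 − log₁₀([HCO3⁻]/[CO3^2-])
log₁₀(5.75) = +0.760
pH = 9.00 − (+0.760) = 8.24

pH = 8.24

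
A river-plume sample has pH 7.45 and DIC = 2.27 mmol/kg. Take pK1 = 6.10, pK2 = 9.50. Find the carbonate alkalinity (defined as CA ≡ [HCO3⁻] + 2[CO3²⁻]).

CA = 2.19 mmol/kg

CA = [HCO3⁻] + 2[CO3²⁻] = (α₁ + 2α₂)·DIC
At pH 7.45: [H⁺]/K1 = 10^-1.35 = 0.044668, K2/[H⁺] = 10^-2.05 = 0.0089125
α₁ = 1/(1 + 0.044668 + 0.0089125) = 1/1.0536 = 0.9491; α₂ = α₁·K2/[H⁺] = 0.008459
α₁ + 2α₂ = 0.9661
CA = 0.9661 × 2.27 = 2.19 mmol/kg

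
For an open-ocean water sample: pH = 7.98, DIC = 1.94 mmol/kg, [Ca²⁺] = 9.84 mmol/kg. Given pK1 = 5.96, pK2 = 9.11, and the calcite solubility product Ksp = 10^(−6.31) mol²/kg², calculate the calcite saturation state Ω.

α₂ = 1 / (1 + [H⁺]/K2 + [H⁺]²/(K1K2)) = 1 / (1 + 10^+1.13 + 10^-0.89)
   = 1 / (1 + 13.490 + 0.12882) = 1/14.618 = 0.06841
[CO3²⁻] = α₂ × DIC = 0.06841 × 1.94 = 0.1327 mmol/kg
Ksp = 10^(−6.31) = 4.898×10^-7
Ω = [Ca²⁺][CO3²⁻]/Ksp = (9.84×10^-3)(1.327×10^-4) / 4.898×10^-7 = 2.67

Ω = 2.67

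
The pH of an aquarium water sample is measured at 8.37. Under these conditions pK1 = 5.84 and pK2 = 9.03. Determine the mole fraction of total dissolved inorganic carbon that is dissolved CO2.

α₀ = 0.00242

α₀ = 1 / (1 + K1/[H⁺] + K1K2/[H⁺]²) = 1 / (1 + 10^+2.53 + 10^+1.87)
   = 1 / (1 + 338.84 + 74.131) = 1/413.98 = 0.002416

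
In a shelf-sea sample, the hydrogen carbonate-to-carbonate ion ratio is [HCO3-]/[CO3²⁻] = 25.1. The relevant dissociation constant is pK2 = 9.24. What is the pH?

pH = 7.84

From K2 = [H⁺][CO3²⁻]/[HCO3-]:  pH = pK2 − log₁₀([HCO3-]/[CO3²⁻])
log₁₀(25.1) = +1.400
pH = 9.24 − (+1.400) = 7.84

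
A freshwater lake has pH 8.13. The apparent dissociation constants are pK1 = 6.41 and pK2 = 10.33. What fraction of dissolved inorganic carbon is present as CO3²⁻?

α₂ = 0.00615

α₂ = 1 / (1 + [H⁺]/K2 + [H⁺]²/(K1K2)) = 1 / (1 + 10^+2.20 + 10^+0.48)
   = 1 / (1 + 158.49 + 3.0200) = 1/162.51 = 0.006153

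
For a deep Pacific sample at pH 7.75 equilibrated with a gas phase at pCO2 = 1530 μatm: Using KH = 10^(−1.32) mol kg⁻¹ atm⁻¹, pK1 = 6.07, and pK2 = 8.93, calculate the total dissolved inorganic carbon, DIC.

[CO2*] = KH · pCO2 = 10^(−1.32) × 1530×10^-6 = 7.323×10^-5 mol/kg
α₀ = 1/(1 + K1/[H⁺] + K1K2/[H⁺]²) = 1/(1 + 10^+1.68 + 10^+0.50) = 0.01922
DIC = [CO2*]/α₀ = 7.323×10^-5 / 0.01922 = 3.81 mmol/kg

DIC = 3.81 mmol/kg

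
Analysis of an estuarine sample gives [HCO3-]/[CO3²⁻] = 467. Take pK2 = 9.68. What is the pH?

pH = 7.01

From K2 = [H⁺][CO3²⁻]/[HCO3-]:  pH = pK2 − log₁₀([HCO3-]/[CO3²⁻])
log₁₀(467) = +2.669
pH = 9.68 − (+2.669) = 7.01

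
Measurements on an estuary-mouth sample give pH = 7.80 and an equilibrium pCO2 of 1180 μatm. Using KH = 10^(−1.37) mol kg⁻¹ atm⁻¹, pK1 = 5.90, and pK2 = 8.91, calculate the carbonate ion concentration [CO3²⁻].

[CO3²⁻] = 0.310 mmol/kg

[CO2*] = KH · pCO2 = 10^(−1.37) × 1180×10^-6 = 5.034×10^-5 mol/kg
α₀ = 1/(1 + K1/[H⁺] + K1K2/[H⁺]²) = 1/(1 + 10^+1.90 + 10^+0.79) = 0.01155
DIC = [CO2*]/α₀ = 5.034×10^-5 / 0.01155 = 4.359 mmol/kg
[CO3²⁻] = α₂·DIC; α₂ = 0.07120, so [CO3²⁻] = 0.07120 × 4.359 = 0.310 mmol/kg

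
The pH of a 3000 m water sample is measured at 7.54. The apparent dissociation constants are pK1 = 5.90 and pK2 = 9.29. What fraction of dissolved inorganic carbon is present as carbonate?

α₂ = 1 / (1 + [H⁺]/K2 + [H⁺]²/(K1K2)) = 1 / (1 + 10^+1.75 + 10^+0.11)
   = 1 / (1 + 56.234 + 1.2882) = 1/58.522 = 0.01709

α₂ = 0.0171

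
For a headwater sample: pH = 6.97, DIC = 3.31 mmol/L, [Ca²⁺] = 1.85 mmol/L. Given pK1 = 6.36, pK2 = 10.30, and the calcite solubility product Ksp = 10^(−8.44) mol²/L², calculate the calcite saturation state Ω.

Ω = 0.633

α₂ = 1 / (1 + [H⁺]/K2 + [H⁺]²/(K1K2)) = 1 / (1 + 10^+3.33 + 10^+2.72)
   = 1 / (1 + 2138.0 + 524.81) = 1/2663.8 = 0.0003754
[CO3²⁻] = α₂ × DIC = 0.0003754 × 3.31 = 0.001243 mmol/L = 1.243 μmol/L
Ksp = 10^(−8.44) = 3.631×10^-9
Ω = [Ca²⁺][CO3²⁻]/Ksp = (1.85×10^-3)(1.243×10^-6) / 3.631×10^-9 = 0.633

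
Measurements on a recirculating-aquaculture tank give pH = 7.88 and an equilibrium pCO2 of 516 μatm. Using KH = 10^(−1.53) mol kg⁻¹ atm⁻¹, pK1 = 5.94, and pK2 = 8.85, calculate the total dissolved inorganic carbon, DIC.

DIC = 1.48 mmol/kg

[CO2*] = KH · pCO2 = 10^(−1.53) × 516×10^-6 = 1.523×10^-5 mol/kg
α₀ = 1/(1 + K1/[H⁺] + K1K2/[H⁺]²) = 1/(1 + 10^+1.94 + 10^+0.97) = 0.01026
DIC = [CO2*]/α₀ = 1.523×10^-5 / 0.01026 = 1.48 mmol/kg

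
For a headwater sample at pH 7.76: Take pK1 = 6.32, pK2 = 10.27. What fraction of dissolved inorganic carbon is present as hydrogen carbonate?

α₁ = 0.962

α₁ = 1 / (1 + [H⁺]/K1 + K2/[H⁺]) = 1 / (1 + 10^-1.44 + 10^-2.51)
   = 1 / (1 + 0.036308 + 0.0030903) = 1/1.0394 = 0.9621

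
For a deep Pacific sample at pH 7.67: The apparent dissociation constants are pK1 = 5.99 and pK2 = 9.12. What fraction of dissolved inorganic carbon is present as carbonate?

α₂ = 1 / (1 + [H⁺]/K2 + [H⁺]²/(K1K2)) = 1 / (1 + 10^+1.45 + 10^-0.23)
   = 1 / (1 + 28.184 + 0.58884) = 1/29.773 = 0.03359

α₂ = 0.0336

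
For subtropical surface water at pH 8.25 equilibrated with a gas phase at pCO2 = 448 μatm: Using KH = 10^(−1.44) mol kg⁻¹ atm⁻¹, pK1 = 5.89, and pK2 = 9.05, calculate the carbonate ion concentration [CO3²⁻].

[CO3²⁻] = 0.591 mmol/kg

[CO2*] = KH · pCO2 = 10^(−1.44) × 448×10^-6 = 1.627×10^-5 mol/kg
α₀ = 1/(1 + K1/[H⁺] + K1K2/[H⁺]²) = 1/(1 + 10^+2.36 + 10^+1.56) = 0.003754
DIC = [CO2*]/α₀ = 1.627×10^-5 / 0.003754 = 4.333 mmol/kg
[CO3²⁻] = α₂·DIC; α₂ = 0.1363, so [CO3²⁻] = 0.1363 × 4.333 = 0.591 mmol/kg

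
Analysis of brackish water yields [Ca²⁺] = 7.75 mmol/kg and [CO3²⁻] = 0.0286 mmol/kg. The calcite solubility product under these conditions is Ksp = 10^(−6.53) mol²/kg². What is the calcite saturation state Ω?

Ksp = 10^(−6.53) = 2.951×10^-7
Ω = [Ca²⁺][CO3²⁻]/Ksp = (7.75×10^-3)(0.0286×10^-3) / 2.951×10^-7 = 0.751

Ω = 0.751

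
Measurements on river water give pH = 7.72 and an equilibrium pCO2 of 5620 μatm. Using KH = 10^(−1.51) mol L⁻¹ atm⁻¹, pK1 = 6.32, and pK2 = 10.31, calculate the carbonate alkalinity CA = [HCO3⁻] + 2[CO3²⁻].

CA = 4.38 mmol/L

[CO2*] = KH · pCO2 = 10^(−1.51) × 5620×10^-6 = 1.737×10^-4 mol/L
α₀ = 1/(1 + K1/[H⁺] + K1K2/[H⁺]²) = 1/(1 + 10^+1.40 + 10^-1.19) = 0.03819
DIC = [CO2*]/α₀ = 1.737×10^-4 / 0.03819 = 4.547 mmol/L
CA = (α₁ + 2α₂)·DIC = (0.9593 + 2×0.002466) × 4.547 = 4.38 mmol/L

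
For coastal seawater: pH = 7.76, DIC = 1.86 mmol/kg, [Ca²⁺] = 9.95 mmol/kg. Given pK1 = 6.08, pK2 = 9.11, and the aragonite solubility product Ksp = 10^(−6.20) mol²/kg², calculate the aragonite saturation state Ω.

Ω = 1.23

α₂ = 1 / (1 + [H⁺]/K2 + [H⁺]²/(K1K2)) = 1 / (1 + 10^+1.35 + 10^-0.33)
   = 1 / (1 + 22.387 + 0.46774) = 1/23.855 = 0.04192
[CO3²⁻] = α₂ × DIC = 0.04192 × 1.86 = 0.07797 mmol/kg
Ksp = 10^(−6.20) = 6.310×10^-7
Ω = [Ca²⁺][CO3²⁻]/Ksp = (9.95×10^-3)(7.797×10^-5) / 6.310×10^-7 = 1.23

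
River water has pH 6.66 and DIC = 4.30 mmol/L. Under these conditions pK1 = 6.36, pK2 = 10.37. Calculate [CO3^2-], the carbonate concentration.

α₂ = 1 / (1 + [H⁺]/K2 + [H⁺]²/(K1K2)) = 1 / (1 + 10^+3.71 + 10^+3.41)
   = 1 / (1 + 5128.6 + 2570.4) = 1/7700.0 = 0.0001299
[CO3²⁻] = α₂ × DIC = 0.0001299 × 4.30 = 0.000558 mmol/L = 0.558 μmol/L

[CO3²⁻] = 0.558 μmol/L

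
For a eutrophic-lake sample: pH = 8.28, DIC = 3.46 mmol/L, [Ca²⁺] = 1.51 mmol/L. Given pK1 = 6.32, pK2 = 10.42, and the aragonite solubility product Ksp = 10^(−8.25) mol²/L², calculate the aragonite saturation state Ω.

Ω = 6.61

α₂ = 1 / (1 + [H⁺]/K2 + [H⁺]²/(K1K2)) = 1 / (1 + 10^+2.14 + 10^+0.18)
   = 1 / (1 + 138.04 + 1.5136) = 1/140.55 = 0.007115
[CO3²⁻] = α₂ × DIC = 0.007115 × 3.46 = 0.02462 mmol/L
Ksp = 10^(−8.25) = 5.623×10^-9
Ω = [Ca²⁺][CO3²⁻]/Ksp = (1.51×10^-3)(2.462×10^-5) / 5.623×10^-9 = 6.61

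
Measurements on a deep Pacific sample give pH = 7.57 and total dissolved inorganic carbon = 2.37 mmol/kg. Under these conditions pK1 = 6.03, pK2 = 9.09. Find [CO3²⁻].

[CO3²⁻] = 0.0676 mmol/kg

α₂ = 1 / (1 + [H⁺]/K2 + [H⁺]²/(K1K2)) = 1 / (1 + 10^+1.52 + 10^-0.02)
   = 1 / (1 + 33.113 + 0.95499) = 1/35.068 = 0.02852
[CO3²⁻] = α₂ × DIC = 0.02852 × 2.37 = 0.0676 mmol/kg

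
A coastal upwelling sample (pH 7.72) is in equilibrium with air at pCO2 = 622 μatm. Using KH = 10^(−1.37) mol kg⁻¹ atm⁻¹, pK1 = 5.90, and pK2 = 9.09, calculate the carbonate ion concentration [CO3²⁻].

[CO3²⁻] = 0.0748 mmol/kg

[CO2*] = KH · pCO2 = 10^(−1.37) × 622×10^-6 = 2.653×10^-5 mol/kg
α₀ = 1/(1 + K1/[H⁺] + K1K2/[H⁺]²) = 1/(1 + 10^+1.82 + 10^+0.45) = 0.01431
DIC = [CO2*]/α₀ = 2.653×10^-5 / 0.01431 = 1.854 mmol/kg
[CO3²⁻] = α₂·DIC; α₂ = 0.04033, so [CO3²⁻] = 0.04033 × 1.854 = 0.0748 mmol/kg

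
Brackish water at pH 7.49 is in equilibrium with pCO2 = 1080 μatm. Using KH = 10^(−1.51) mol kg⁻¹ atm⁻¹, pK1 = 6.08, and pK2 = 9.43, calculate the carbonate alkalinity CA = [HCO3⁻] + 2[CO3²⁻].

[CO2*] = KH · pCO2 = 10^(−1.51) × 1080×10^-6 = 3.338×10^-5 mol/kg
α₀ = 1/(1 + K1/[H⁺] + K1K2/[H⁺]²) = 1/(1 + 10^+1.41 + 10^-0.53) = 0.03704
DIC = [CO2*]/α₀ = 3.338×10^-5 / 0.03704 = 0.9011 mmol/kg
CA = (α₁ + 2α₂)·DIC = (0.9520 + 2×0.01093) × 0.9011 = 0.878 mmol/kg

CA = 0.878 mmol/kg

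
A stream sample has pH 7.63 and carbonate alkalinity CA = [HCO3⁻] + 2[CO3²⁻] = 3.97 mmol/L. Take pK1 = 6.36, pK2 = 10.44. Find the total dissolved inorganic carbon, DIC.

CA = [HCO3⁻] + 2[CO3²⁻] = (α₁ + 2α₂)·DIC
At pH 7.63: [H⁺]/K1 = 10^-1.27 = 0.053703, K2/[H⁺] = 10^-2.81 = 0.0015488
α₁ = 1/(1 + 0.053703 + 0.0015488) = 1/1.0553 = 0.9476; α₂ = α₁·K2/[H⁺] = 0.001468
α₁ + 2α₂ = 0.9506
DIC = CA / (α₁ + 2α₂) = 3.97 / 0.9506 = 4.18 mmol/L

DIC = 4.18 mmol/L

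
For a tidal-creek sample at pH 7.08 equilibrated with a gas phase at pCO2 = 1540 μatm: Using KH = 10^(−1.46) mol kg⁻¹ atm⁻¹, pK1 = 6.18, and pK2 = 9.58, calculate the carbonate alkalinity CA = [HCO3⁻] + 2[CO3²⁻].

[CO2*] = KH · pCO2 = 10^(−1.46) × 1540×10^-6 = 5.340×10^-5 mol/kg
α₀ = 1/(1 + K1/[H⁺] + K1K2/[H⁺]²) = 1/(1 + 10^+0.90 + 10^-1.60) = 0.1115
DIC = [CO2*]/α₀ = 5.340×10^-5 / 0.1115 = 0.4789 mmol/kg
CA = (α₁ + 2α₂)·DIC = (0.8857 + 2×0.002801) × 0.4789 = 0.427 mmol/kg

CA = 0.427 mmol/kg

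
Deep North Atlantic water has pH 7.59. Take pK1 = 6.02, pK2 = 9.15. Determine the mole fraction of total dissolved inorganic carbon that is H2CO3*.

α₀ = 0.0255

α₀ = 1 / (1 + K1/[H⁺] + K1K2/[H⁺]²) = 1 / (1 + 10^+1.57 + 10^+0.01)
   = 1 / (1 + 37.154 + 1.0233) = 1/39.177 = 0.02553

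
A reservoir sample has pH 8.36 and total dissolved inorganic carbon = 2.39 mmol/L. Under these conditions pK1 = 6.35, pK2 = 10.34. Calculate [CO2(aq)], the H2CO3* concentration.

[CO2*] = 0.0229 mmol/L

α₀ = 1 / (1 + K1/[H⁺] + K1K2/[H⁺]²) = 1 / (1 + 10^+2.01 + 10^+0.03)
   = 1 / (1 + 102.33 + 1.0715) = 1/104.40 = 0.009578
[CO2*] = α₀ × DIC = 0.009578 × 2.39 = 0.0229 mmol/L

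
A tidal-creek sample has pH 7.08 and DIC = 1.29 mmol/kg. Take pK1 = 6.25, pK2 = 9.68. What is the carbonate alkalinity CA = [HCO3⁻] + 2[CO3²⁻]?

CA = [HCO3⁻] + 2[CO3²⁻] = (α₁ + 2α₂)·DIC
At pH 7.08: [H⁺]/K1 = 10^-0.83 = 0.14791, K2/[H⁺] = 10^-2.60 = 0.0025119
α₁ = 1/(1 + 0.14791 + 0.0025119) = 1/1.1504 = 0.8692; α₂ = α₁·K2/[H⁺] = 0.002183
α₁ + 2α₂ = 0.8736
CA = 0.8736 × 1.29 = 1.13 mmol/kg

CA = 1.13 mmol/kg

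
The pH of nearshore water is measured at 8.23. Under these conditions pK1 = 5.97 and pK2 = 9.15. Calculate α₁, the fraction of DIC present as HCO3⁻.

α₁ = 0.888

α₁ = 1 / (1 + [H⁺]/K1 + K2/[H⁺]) = 1 / (1 + 10^-2.26 + 10^-0.92)
   = 1 / (1 + 0.0054954 + 0.12023) = 1/1.1257 = 0.8883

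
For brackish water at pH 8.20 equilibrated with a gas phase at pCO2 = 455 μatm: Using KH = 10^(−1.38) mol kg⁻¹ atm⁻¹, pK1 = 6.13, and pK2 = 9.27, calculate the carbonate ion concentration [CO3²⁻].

[CO3²⁻] = 0.190 mmol/kg

[CO2*] = KH · pCO2 = 10^(−1.38) × 455×10^-6 = 1.897×10^-5 mol/kg
α₀ = 1/(1 + K1/[H⁺] + K1K2/[H⁺]²) = 1/(1 + 10^+2.07 + 10^+1.00) = 0.007783
DIC = [CO2*]/α₀ = 1.897×10^-5 / 0.007783 = 2.437 mmol/kg
[CO3²⁻] = α₂·DIC; α₂ = 0.07783, so [CO3²⁻] = 0.07783 × 2.437 = 0.190 mmol/kg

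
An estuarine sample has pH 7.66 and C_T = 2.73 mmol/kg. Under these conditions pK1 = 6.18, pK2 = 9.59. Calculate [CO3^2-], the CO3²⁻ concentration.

α₂ = 1 / (1 + [H⁺]/K2 + [H⁺]²/(K1K2)) = 1 / (1 + 10^+1.93 + 10^+0.45)
   = 1 / (1 + 85.114 + 2.8184) = 1/88.932 = 0.01124
[CO3²⁻] = α₂ × DIC = 0.01124 × 2.73 = 0.0307 mmol/kg

[CO3²⁻] = 0.0307 mmol/kg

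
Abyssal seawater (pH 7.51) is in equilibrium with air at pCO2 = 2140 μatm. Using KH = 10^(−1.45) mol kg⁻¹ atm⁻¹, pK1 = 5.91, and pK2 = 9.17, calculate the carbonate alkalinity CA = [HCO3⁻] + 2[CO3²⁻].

[CO2*] = KH · pCO2 = 10^(−1.45) × 2140×10^-6 = 7.593×10^-5 mol/kg
α₀ = 1/(1 + K1/[H⁺] + K1K2/[H⁺]²) = 1/(1 + 10^+1.60 + 10^-0.06) = 0.02399
DIC = [CO2*]/α₀ = 7.593×10^-5 / 0.02399 = 3.165 mmol/kg
CA = (α₁ + 2α₂)·DIC = (0.9551 + 2×0.02090) × 3.165 = 3.16 mmol/kg

CA = 3.16 mmol/kg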